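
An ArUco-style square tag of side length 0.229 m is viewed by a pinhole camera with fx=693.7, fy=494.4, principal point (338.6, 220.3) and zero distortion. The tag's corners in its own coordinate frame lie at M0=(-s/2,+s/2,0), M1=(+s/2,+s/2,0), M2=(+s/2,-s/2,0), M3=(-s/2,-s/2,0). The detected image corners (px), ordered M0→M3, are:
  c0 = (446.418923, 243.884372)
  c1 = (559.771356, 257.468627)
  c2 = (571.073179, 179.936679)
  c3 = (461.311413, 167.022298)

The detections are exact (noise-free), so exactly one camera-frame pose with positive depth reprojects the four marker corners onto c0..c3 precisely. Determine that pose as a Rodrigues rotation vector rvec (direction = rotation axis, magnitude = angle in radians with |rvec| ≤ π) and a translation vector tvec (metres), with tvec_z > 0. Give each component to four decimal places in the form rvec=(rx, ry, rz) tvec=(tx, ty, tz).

rvec=(-0.2031, 0.0022, 0.1675) tvec=(0.3480, -0.0253, 1.4112)

Intrinsics K: fx=693.7, fy=494.4, cx=338.6, cy=220.3
Marker side s = 0.229 m; corners in marker frame (Z=0):
  M0 = (-0.1145, +0.1145, 0)
  M1 = (+0.1145, +0.1145, 0)
  M2 = (+0.1145, -0.1145, 0)
  M3 = (-0.1145, -0.1145, 0)
Detected image corners:
  c0 = (446.418923, 243.884372) px
  c1 = (559.771356, 257.468627) px
  c2 = (571.073179, 179.936679) px
  c3 = (461.311413, 167.022298) px
Planar DLT: solve 8×8 A·h = b for H (H[2,2]=1):
  H  [+480.14233 -129.64489 +509.66409]
  H  [+54.97093 +306.95816 +211.43957]
  H  [-0.01350 -0.14214 +1.00000]
B = K⁻¹H; ‖b₁‖=0.708625, ‖b₂‖=0.708625; λ = 2/(‖b₁‖+‖b₂‖) = 1.411184, sign → tz>0 ⇒ λ=+1.411184
r₁ = λ·B[:,0] = (+0.98604,+0.16539,-0.01905); r₂ = λ·B[:,1] = (-0.16583,+0.96554,-0.20058)
r₃ = r₁×r₂ = (-0.01478,+0.20094,+0.97949); SVD([r₁ r₂ r₃]) → R = UVᵀ:
  R  [+0.98604 -0.16583 -0.01478]
  R  [+0.16539 +0.96554 +0.20094]
  R  [-0.01905 -0.20058 +0.97949]
t = (+0.34799, -0.02529, +1.41118) m
tr R = 2.931075; θ = arccos((tr R − 1)/2) = 0.263295 rad = 15.086°
axis k = ((R−Rᵀ)₃₂, (R−Rᵀ)₁₃, (R−Rᵀ)₂₁) / (2 sinθ) = (-0.771383, +0.008191, +0.636319)
rvec = θ·k = (-0.203102, +0.002157, +0.167540)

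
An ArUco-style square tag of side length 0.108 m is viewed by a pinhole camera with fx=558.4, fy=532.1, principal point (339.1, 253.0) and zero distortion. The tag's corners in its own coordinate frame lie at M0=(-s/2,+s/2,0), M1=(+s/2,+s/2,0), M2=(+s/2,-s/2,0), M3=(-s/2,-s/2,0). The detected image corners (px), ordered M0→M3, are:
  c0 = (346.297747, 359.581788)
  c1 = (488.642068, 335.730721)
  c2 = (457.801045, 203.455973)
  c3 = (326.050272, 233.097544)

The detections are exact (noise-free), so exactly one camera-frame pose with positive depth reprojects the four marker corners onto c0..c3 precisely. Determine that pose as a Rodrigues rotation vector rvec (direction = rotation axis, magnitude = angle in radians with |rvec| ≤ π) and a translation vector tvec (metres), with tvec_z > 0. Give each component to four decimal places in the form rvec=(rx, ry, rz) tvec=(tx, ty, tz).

Intrinsics K: fx=558.4, fy=532.1, cx=339.1, cy=253.0
Marker side s = 0.108 m; corners in marker frame (Z=0):
  M0 = (-0.0540, +0.0540, 0)
  M1 = (+0.0540, +0.0540, 0)
  M2 = (+0.0540, -0.0540, 0)
  M3 = (-0.0540, -0.0540, 0)
Detected image corners:
  c0 = (346.297747, 359.581788) px
  c1 = (488.642068, 335.730721) px
  c2 = (457.801045, 203.455973) px
  c3 = (326.050272, 233.097544) px
Planar DLT: solve 8×8 A·h = b for H (H[2,2]=1):
  H  [+1048.18582 -13.71944 +402.27005]
  H  [-401.76808 +1023.20802 +281.20992]
  H  [-0.54150 -0.61479 +1.00000]
B = K⁻¹H; ‖b₁‖=2.325315, ‖b₂‖=2.325315; λ = 2/(‖b₁‖+‖b₂‖) = 0.430049, sign → tz>0 ⇒ λ=+0.430049
r₁ = λ·B[:,0] = (+0.94867,-0.21399,-0.23287); r₂ = λ·B[:,1] = (+0.14999,+0.95268,-0.26439)
r₃ = r₁×r₂ = (+0.27843,+0.21589,+0.93588); SVD([r₁ r₂ r₃]) → R = UVᵀ:
  R  [+0.94867 +0.14999 +0.27843]
  R  [-0.21399 +0.95268 +0.21589]
  R  [-0.23287 -0.26439 +0.93588]
t = (+0.04865, +0.02280, +0.43005) m
tr R = 2.837230; θ = arccos((tr R − 1)/2) = 0.406235 rad = 23.276°
axis k = ((R−Rᵀ)₃₂, (R−Rᵀ)₁₃, (R−Rᵀ)₂₁) / (2 sinθ) = (-0.607719, +0.646967, -0.460555)
rvec = θ·k = (-0.246877, +0.262821, -0.187094)

rvec=(-0.2469, 0.2628, -0.1871) tvec=(0.0487, 0.0228, 0.4300)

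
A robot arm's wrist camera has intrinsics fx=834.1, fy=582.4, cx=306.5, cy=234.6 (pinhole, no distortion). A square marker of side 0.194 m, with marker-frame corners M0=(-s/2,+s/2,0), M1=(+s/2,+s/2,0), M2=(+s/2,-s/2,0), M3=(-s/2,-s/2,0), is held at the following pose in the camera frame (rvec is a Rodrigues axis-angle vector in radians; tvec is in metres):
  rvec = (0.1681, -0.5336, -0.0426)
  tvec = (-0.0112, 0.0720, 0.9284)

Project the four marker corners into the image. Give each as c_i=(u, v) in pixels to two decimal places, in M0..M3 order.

Intrinsics K: fx=834.1, fy=582.4, cx=306.5, cy=234.6
Marker side s = 0.194 m; corners in marker frame (Z=0):
  M0 = (-0.0970, +0.0970, 0)
  M1 = (+0.0970, +0.0970, 0)
  M2 = (+0.0970, -0.0970, 0)
  M3 = (-0.0970, -0.0970, 0)
rvec = (0.1681, -0.5336, -0.0426), |rvec| = θ = 0.56107 rad = 32.147°
Rodrigues: sinθ=0.53209, 1−cosθ=0.15331; R = I + sinθ·[k]× + (1−cosθ)·[k]×²:
    [+0.86045 -0.00328 -0.50953]
    [-0.08408 +0.98535 -0.14835]
    [+0.50255 +0.17049 +0.84757]
t = (-0.0112, 0.0720, 0.9284) m
M0: Pc = R·M0+t = (-0.09498, +0.17574, +0.89619); u = 834.1·(-0.09498)/0.89619 + 306.5 = 218.0985, v = 582.4·(+0.17574)/0.89619 + 234.6 = 348.8039
M1: Pc = R·M1+t = (+0.07194, +0.15942, +0.99369); u = 834.1·(+0.07194)/0.99369 + 306.5 = 366.8905, v = 582.4·(+0.15942)/0.99369 + 234.6 = 328.0381
M2: Pc = R·M2+t = (+0.07258, -0.03174, +0.96061); u = 834.1·(+0.07258)/0.96061 + 306.5 = 369.5231, v = 582.4·(-0.03174)/0.96061 + 234.6 = 215.3593
M3: Pc = R·M3+t = (-0.09434, -0.01542, +0.86311); u = 834.1·(-0.09434)/0.86311 + 306.5 = 215.3268, v = 582.4·(-0.01542)/0.86311 + 234.6 = 224.1930

c0=(218.10, 348.80) c1=(366.89, 328.04) c2=(369.52, 215.36) c3=(215.33, 224.19)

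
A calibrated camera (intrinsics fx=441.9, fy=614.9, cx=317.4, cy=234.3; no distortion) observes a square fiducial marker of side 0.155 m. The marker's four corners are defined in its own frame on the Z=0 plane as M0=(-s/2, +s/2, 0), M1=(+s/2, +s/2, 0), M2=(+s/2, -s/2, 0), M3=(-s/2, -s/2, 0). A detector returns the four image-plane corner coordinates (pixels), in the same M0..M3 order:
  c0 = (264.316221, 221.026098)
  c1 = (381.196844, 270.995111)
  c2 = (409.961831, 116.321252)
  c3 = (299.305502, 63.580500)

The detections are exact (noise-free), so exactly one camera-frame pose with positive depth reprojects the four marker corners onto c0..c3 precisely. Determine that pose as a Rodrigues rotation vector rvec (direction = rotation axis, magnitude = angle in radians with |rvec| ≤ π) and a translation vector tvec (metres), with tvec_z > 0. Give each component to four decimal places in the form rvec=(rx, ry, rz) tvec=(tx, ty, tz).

Intrinsics K: fx=441.9, fy=614.9, cx=317.4, cy=234.3
Marker side s = 0.155 m; corners in marker frame (Z=0):
  M0 = (-0.0775, +0.0775, 0)
  M1 = (+0.0775, +0.0775, 0)
  M2 = (+0.0775, -0.0775, 0)
  M3 = (-0.0775, -0.0775, 0)
Detected image corners:
  c0 = (264.316221, 221.026098) px
  c1 = (381.196844, 270.995111) px
  c2 = (409.961831, 116.321252) px
  c3 = (299.305502, 63.580500) px
Planar DLT: solve 8×8 A·h = b for H (H[2,2]=1):
  H  [+805.08537 -304.83057 +339.98932]
  H  [+367.01281 +957.34192 +166.62459]
  H  [+0.21126 -0.29378 +1.00000]
B = K⁻¹H; ‖b₁‖=1.760855, ‖b₂‖=1.760855; λ = 2/(‖b₁‖+‖b₂‖) = 0.567906, sign → tz>0 ⇒ λ=+0.567906
r₁ = λ·B[:,0] = (+0.94848,+0.29325,+0.11998); r₂ = λ·B[:,1] = (-0.27192,+0.94775,-0.16684)
r₃ = r₁×r₂ = (-0.16263,+0.12562,+0.97866); SVD([r₁ r₂ r₃]) → R = UVᵀ:
  R  [+0.94848 -0.27192 -0.16263]
  R  [+0.29325 +0.94775 +0.12562]
  R  [+0.11998 -0.16684 +0.97866]
t = (+0.02903, -0.06250, +0.56791) m
tr R = 2.874884; θ = arccos((tr R − 1)/2) = 0.355588 rad = 20.374°
axis k = ((R−Rᵀ)₃₂, (R−Rᵀ)₁₃, (R−Rᵀ)₂₁) / (2 sinθ) = (-0.420022, -0.405878, +0.811692)
rvec = θ·k = (-0.149355, -0.144325, +0.288628)

rvec=(-0.1494, -0.1443, 0.2886) tvec=(0.0290, -0.0625, 0.5679)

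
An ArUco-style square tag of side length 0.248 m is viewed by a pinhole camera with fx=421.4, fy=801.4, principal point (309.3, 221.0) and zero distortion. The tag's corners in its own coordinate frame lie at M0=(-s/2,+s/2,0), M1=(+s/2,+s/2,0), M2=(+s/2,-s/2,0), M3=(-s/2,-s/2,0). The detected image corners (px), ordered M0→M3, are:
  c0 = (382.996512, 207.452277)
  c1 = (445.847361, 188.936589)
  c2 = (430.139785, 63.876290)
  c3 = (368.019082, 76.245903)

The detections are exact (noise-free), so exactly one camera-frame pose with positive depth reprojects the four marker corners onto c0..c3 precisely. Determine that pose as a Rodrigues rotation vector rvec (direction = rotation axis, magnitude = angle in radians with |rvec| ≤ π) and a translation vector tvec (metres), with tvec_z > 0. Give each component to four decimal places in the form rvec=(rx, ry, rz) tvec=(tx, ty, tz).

Intrinsics K: fx=421.4, fy=801.4, cx=309.3, cy=221.0
Marker side s = 0.248 m; corners in marker frame (Z=0):
  M0 = (-0.1240, +0.1240, 0)
  M1 = (+0.1240, +0.1240, 0)
  M2 = (+0.1240, -0.1240, 0)
  M3 = (-0.1240, -0.1240, 0)
Detected image corners:
  c0 = (382.996512, 207.452277) px
  c1 = (445.847361, 188.936589) px
  c2 = (430.139785, 63.876290) px
  c3 = (368.019082, 76.245903) px
Planar DLT: solve 8×8 A·h = b for H (H[2,2]=1):
  H  [+326.10810 +24.52293 +407.36968]
  H  [-37.67098 +504.06186 +133.22321]
  H  [+0.18234 -0.09189 +1.00000]
B = K⁻¹H; ‖b₁‖=0.672576, ‖b₂‖=0.672575; λ = 2/(‖b₁‖+‖b₂‖) = 1.486822, sign → tz>0 ⇒ λ=+1.486822
r₁ = λ·B[:,0] = (+0.95162,-0.14465,+0.27110); r₂ = λ·B[:,1] = (+0.18680,+0.97285,-0.13662)
r₃ = r₁×r₂ = (-0.24398,+0.18065,+0.95281); SVD([r₁ r₂ r₃]) → R = UVᵀ:
  R  [+0.95162 +0.18680 -0.24398]
  R  [-0.14465 +0.97285 +0.18065]
  R  [+0.27110 -0.13662 +0.95281]
t = (+0.34602, -0.16285, +1.48682) m
tr R = 2.877276; θ = arccos((tr R − 1)/2) = 0.352137 rad = 20.176°
axis k = ((R−Rᵀ)₃₂, (R−Rᵀ)₁₃, (R−Rᵀ)₂₁) / (2 sinθ) = (-0.459943, -0.746708, -0.480499)
rvec = θ·k = (-0.161963, -0.262944, -0.169202)

rvec=(-0.1620, -0.2629, -0.1692) tvec=(0.3460, -0.1629, 1.4868)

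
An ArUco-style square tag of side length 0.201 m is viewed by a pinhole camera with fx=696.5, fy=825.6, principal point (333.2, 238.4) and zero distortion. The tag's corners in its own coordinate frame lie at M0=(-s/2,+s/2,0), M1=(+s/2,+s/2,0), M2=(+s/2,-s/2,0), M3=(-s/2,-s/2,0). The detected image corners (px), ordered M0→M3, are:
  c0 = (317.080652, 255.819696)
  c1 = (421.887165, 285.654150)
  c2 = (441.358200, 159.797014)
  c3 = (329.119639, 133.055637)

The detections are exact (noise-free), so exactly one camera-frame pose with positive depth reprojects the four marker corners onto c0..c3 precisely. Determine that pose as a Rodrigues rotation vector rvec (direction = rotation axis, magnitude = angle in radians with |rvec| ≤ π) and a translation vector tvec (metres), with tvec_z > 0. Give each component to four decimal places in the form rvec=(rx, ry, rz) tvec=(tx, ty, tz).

rvec=(0.3789, 0.2862, 0.1748) tvec=(0.0763, -0.0423, 1.2401)

Intrinsics K: fx=696.5, fy=825.6, cx=333.2, cy=238.4
Marker side s = 0.201 m; corners in marker frame (Z=0):
  M0 = (-0.1005, +0.1005, 0)
  M1 = (+0.1005, +0.1005, 0)
  M2 = (+0.1005, -0.1005, 0)
  M3 = (-0.1005, -0.1005, 0)
Detected image corners:
  c0 = (317.080652, 255.819696) px
  c1 = (421.887165, 285.654150) px
  c2 = (441.358200, 159.797014) px
  c3 = (329.119639, 133.055637) px
Planar DLT: solve 8×8 A·h = b for H (H[2,2]=1):
  H  [+465.79064 +39.87540 +376.05132]
  H  [+100.32810 +683.47571 +210.25619]
  H  [-0.19488 +0.31242 +1.00000]
B = K⁻¹H; ‖b₁‖=0.806363, ‖b₂‖=0.806363; λ = 2/(‖b₁‖+‖b₂‖) = 1.240137, sign → tz>0 ⇒ λ=+1.240137
r₁ = λ·B[:,0] = (+0.94497,+0.22049,-0.24168); r₂ = λ·B[:,1] = (-0.11435,+0.91477,+0.38745)
r₃ = r₁×r₂ = (+0.30651,-0.33849,+0.88965); SVD([r₁ r₂ r₃]) → R = UVᵀ:
  R  [+0.94497 -0.11435 +0.30651]
  R  [+0.22049 +0.91477 -0.33849]
  R  [-0.24168 +0.38745 +0.88965]
t = (+0.07630, -0.04227, +1.24014) m
tr R = 2.749392; θ = arccos((tr R − 1)/2) = 0.505988 rad = 28.991°
axis k = ((R−Rᵀ)₃₂, (R−Rᵀ)₁₃, (R−Rᵀ)₂₁) / (2 sinθ) = (+0.748896, +0.565536, +0.345434)
rvec = θ·k = (+0.378932, +0.286154, +0.174785)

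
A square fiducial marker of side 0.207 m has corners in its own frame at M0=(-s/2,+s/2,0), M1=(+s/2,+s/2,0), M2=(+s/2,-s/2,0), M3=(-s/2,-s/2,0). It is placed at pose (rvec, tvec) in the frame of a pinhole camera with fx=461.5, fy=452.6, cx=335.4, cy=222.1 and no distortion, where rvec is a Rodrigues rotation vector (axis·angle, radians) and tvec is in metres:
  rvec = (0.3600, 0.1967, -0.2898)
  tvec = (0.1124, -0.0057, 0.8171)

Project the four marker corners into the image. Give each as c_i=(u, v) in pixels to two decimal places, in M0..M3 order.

c0=(360.44, 280.12) c1=(470.76, 256.01) c2=(443.17, 148.48) c3=(325.58, 181.14)

Intrinsics K: fx=461.5, fy=452.6, cx=335.4, cy=222.1
Marker side s = 0.207 m; corners in marker frame (Z=0):
  M0 = (-0.1035, +0.1035, 0)
  M1 = (+0.1035, +0.1035, 0)
  M2 = (+0.1035, -0.1035, 0)
  M3 = (-0.1035, -0.1035, 0)
rvec = (0.3600, 0.1967, -0.2898), |rvec| = θ = 0.50227 rad = 28.778°
Rodrigues: sinθ=0.48142, 1−cosθ=0.12351; R = I + sinθ·[k]× + (1−cosθ)·[k]×²:
    [+0.93994 +0.31244 +0.13746]
    [-0.24310 +0.89543 -0.37296]
    [-0.23961 +0.31715 +0.91761]
t = (0.1124, -0.0057, 0.8171) m
M0: Pc = R·M0+t = (+0.04745, +0.11214, +0.87472); u = 461.5·(+0.04745)/0.87472 + 335.4 = 360.4361, v = 452.6·(+0.11214)/0.87472 + 222.1 = 280.1226
M1: Pc = R·M1+t = (+0.24202, +0.06182, +0.82512); u = 461.5·(+0.24202)/0.82512 + 335.4 = 470.7646, v = 452.6·(+0.06182)/0.82512 + 222.1 = 256.0078
M2: Pc = R·M2+t = (+0.17735, -0.12354, +0.75948); u = 461.5·(+0.17735)/0.75948 + 335.4 = 443.1658, v = 452.6·(-0.12354)/0.75948 + 222.1 = 148.4789
M3: Pc = R·M3+t = (-0.01722, -0.07322, +0.80908); u = 461.5·(-0.01722)/0.80908 + 335.4 = 325.5771, v = 452.6·(-0.07322)/0.80908 + 222.1 = 181.1423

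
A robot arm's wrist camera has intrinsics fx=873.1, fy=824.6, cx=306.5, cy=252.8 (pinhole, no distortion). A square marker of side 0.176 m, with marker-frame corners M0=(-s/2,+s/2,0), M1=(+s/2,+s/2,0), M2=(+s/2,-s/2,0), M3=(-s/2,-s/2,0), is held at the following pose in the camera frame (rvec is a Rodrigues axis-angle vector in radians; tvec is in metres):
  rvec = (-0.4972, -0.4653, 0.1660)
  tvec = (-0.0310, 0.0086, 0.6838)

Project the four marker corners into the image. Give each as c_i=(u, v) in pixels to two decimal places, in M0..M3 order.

c0=(144.63, 336.86) c1=(362.19, 385.09) c2=(364.25, 204.52) c3=(174.21, 144.53)

Intrinsics K: fx=873.1, fy=824.6, cx=306.5, cy=252.8
Marker side s = 0.176 m; corners in marker frame (Z=0):
  M0 = (-0.0880, +0.0880, 0)
  M1 = (+0.0880, +0.0880, 0)
  M2 = (+0.0880, -0.0880, 0)
  M3 = (-0.0880, -0.0880, 0)
rvec = (-0.4972, -0.4653, 0.1660), |rvec| = θ = 0.70091 rad = 40.159°
Rodrigues: sinθ=0.64491, 1−cosθ=0.23574; R = I + sinθ·[k]× + (1−cosθ)·[k]×²:
    [+0.88288 -0.04172 -0.46773]
    [+0.26375 +0.86815 +0.42041]
    [+0.38852 -0.49454 +0.77748]
t = (-0.0310, 0.0086, 0.6838) m
M0: Pc = R·M0+t = (-0.11237, +0.06179, +0.60609); u = 873.1·(-0.11237)/0.60609 + 306.5 = 144.6325, v = 824.6·(+0.06179)/0.60609 + 252.8 = 336.8627
M1: Pc = R·M1+t = (+0.04302, +0.10821, +0.67447); u = 873.1·(+0.04302)/0.67447 + 306.5 = 362.1921, v = 824.6·(+0.10821)/0.67447 + 252.8 = 385.0934
M2: Pc = R·M2+t = (+0.05037, -0.04459, +0.76151); u = 873.1·(+0.05037)/0.76151 + 306.5 = 364.2460, v = 824.6·(-0.04459)/0.76151 + 252.8 = 204.5190
M3: Pc = R·M3+t = (-0.10502, -0.09101, +0.69313); u = 873.1·(-0.10502)/0.69313 + 306.5 = 174.2090, v = 824.6·(-0.09101)/0.69313 + 252.8 = 144.5305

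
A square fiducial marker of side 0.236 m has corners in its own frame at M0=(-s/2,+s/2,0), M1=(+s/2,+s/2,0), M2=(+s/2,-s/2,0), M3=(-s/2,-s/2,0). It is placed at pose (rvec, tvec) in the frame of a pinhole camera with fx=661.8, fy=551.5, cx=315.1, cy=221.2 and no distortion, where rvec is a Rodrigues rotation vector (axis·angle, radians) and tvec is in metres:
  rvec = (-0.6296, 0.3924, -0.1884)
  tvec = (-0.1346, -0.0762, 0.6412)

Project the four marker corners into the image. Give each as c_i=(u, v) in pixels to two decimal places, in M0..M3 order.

Intrinsics K: fx=661.8, fy=551.5, cx=315.1, cy=221.2
Marker side s = 0.236 m; corners in marker frame (Z=0):
  M0 = (-0.1180, +0.1180, 0)
  M1 = (+0.1180, +0.1180, 0)
  M2 = (+0.1180, -0.1180, 0)
  M3 = (-0.1180, -0.1180, 0)
rvec = (-0.6296, 0.3924, -0.1884), |rvec| = θ = 0.76542 rad = 43.855°
Rodrigues: sinθ=0.69284, 1−cosθ=0.27891; R = I + sinθ·[k]× + (1−cosθ)·[k]×²:
    [+0.90980 +0.05292 +0.41166]
    [-0.28815 +0.79439 +0.53470]
    [-0.29872 -0.60509 +0.73799]
t = (-0.1346, -0.0762, 0.6412) m
M0: Pc = R·M0+t = (-0.23571, +0.05154, +0.60505); u = 661.8·(-0.23571)/0.60505 + 315.1 = 57.2794, v = 551.5·(+0.05154)/0.60505 + 221.2 = 268.1786
M1: Pc = R·M1+t = (-0.02100, -0.01646, +0.53455); u = 661.8·(-0.02100)/0.53455 + 315.1 = 289.1024, v = 551.5·(-0.01646)/0.53455 + 221.2 = 204.2149
M2: Pc = R·M2+t = (-0.03349, -0.20394, +0.67735); u = 661.8·(-0.03349)/0.67735 + 315.1 = 282.3805, v = 551.5·(-0.20394)/0.67735 + 221.2 = 55.1520
M3: Pc = R·M3+t = (-0.24820, -0.13594, +0.74785); u = 661.8·(-0.24820)/0.74785 + 315.1 = 95.4577, v = 551.5·(-0.13594)/0.74785 + 221.2 = 120.9537

c0=(57.28, 268.18) c1=(289.10, 204.21) c2=(282.38, 55.15) c3=(95.46, 120.95)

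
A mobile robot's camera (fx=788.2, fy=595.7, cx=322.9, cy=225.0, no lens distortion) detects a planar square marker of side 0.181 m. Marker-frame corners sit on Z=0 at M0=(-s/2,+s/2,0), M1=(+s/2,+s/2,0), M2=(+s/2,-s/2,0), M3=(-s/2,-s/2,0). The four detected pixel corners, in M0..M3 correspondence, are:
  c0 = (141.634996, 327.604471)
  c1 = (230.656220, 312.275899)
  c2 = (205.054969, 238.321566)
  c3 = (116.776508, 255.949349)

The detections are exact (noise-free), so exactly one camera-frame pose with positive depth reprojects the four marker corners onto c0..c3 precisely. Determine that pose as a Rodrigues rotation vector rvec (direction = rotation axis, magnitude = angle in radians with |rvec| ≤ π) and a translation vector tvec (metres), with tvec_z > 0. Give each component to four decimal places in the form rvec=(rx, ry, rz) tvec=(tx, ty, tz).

rvec=(0.0366, 0.2496, -0.2533) tvec=(-0.2728, 0.1411, 1.4327)

Intrinsics K: fx=788.2, fy=595.7, cx=322.9, cy=225.0
Marker side s = 0.181 m; corners in marker frame (Z=0):
  M0 = (-0.0905, +0.0905, 0)
  M1 = (+0.0905, +0.0905, 0)
  M2 = (+0.0905, -0.0905, 0)
  M3 = (-0.0905, -0.0905, 0)
Detected image corners:
  c0 = (141.634996, 327.604471) px
  c1 = (230.656220, 312.275899) px
  c2 = (205.054969, 238.321566) px
  c3 = (116.776508, 255.949349) px
Planar DLT: solve 8×8 A·h = b for H (H[2,2]=1):
  H  [+459.62564 +139.90803 +172.83725]
  H  [-140.30601 +403.03281 +283.67780]
  H  [-0.17376 +0.00316 +1.00000]
B = K⁻¹H; ‖b₁‖=0.697991, ‖b₂‖=0.697991; λ = 2/(‖b₁‖+‖b₂‖) = 1.432683, sign → tz>0 ⇒ λ=+1.432683
r₁ = λ·B[:,0] = (+0.93743,-0.24341,-0.24895); r₂ = λ·B[:,1] = (+0.25245,+0.96760,+0.00453)
r₃ = r₁×r₂ = (+0.23978,-0.06709,+0.96851); SVD([r₁ r₂ r₃]) → R = UVᵀ:
  R  [+0.93743 +0.25245 +0.23978]
  R  [-0.24341 +0.96760 -0.06709]
  R  [-0.24895 +0.00453 +0.96851]
t = (-0.27276, +0.14112, +1.43268) m
tr R = 2.873537; θ = arccos((tr R − 1)/2) = 0.357518 rad = 20.484°
axis k = ((R−Rᵀ)₃₂, (R−Rᵀ)₁₃, (R−Rᵀ)₂₁) / (2 sinθ) = (+0.102335, +0.698276, -0.708476)
rvec = θ·k = (+0.036586, +0.249646, -0.253293)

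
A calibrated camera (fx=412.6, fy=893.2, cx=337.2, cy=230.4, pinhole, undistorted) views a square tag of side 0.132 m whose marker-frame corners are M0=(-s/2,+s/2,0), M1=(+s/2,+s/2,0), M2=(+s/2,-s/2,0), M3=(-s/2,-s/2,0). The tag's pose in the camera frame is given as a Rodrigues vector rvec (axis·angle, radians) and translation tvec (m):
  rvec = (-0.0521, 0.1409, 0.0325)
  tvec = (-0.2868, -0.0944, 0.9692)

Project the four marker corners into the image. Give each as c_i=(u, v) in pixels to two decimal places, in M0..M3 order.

c0=(187.22, 202.54) c1=(240.64, 205.54) c2=(243.34, 83.52) c3=(190.22, 82.86)

Intrinsics K: fx=412.6, fy=893.2, cx=337.2, cy=230.4
Marker side s = 0.132 m; corners in marker frame (Z=0):
  M0 = (-0.0660, +0.0660, 0)
  M1 = (+0.0660, +0.0660, 0)
  M2 = (+0.0660, -0.0660, 0)
  M3 = (-0.0660, -0.0660, 0)
rvec = (-0.0521, 0.1409, 0.0325), |rvec| = θ = 0.15370 rad = 8.806°
Rodrigues: sinθ=0.15309, 1−cosθ=0.01179; R = I + sinθ·[k]× + (1−cosθ)·[k]×²:
    [+0.98957 -0.03604 +0.13950]
    [+0.02871 +0.99812 +0.05418]
    [-0.14119 -0.04961 +0.98874]
t = (-0.2868, -0.0944, 0.9692) m
M0: Pc = R·M0+t = (-0.35449, -0.03042, +0.97524); u = 412.6·(-0.35449)/0.97524 + 337.2 = 187.2248, v = 893.2·(-0.03042)/0.97524 + 230.4 = 202.5401
M1: Pc = R·M1+t = (-0.22387, -0.02663, +0.95661); u = 412.6·(-0.22387)/0.95661 + 337.2 = 240.6426, v = 893.2·(-0.02663)/0.95661 + 230.4 = 205.5357
M2: Pc = R·M2+t = (-0.21911, -0.15838, +0.96316); u = 412.6·(-0.21911)/0.96316 + 337.2 = 243.3368, v = 893.2·(-0.15838)/0.96316 + 230.4 = 83.5225
M3: Pc = R·M3+t = (-0.34973, -0.16217, +0.98179); u = 412.6·(-0.34973)/0.98179 + 337.2 = 190.2241, v = 893.2·(-0.16217)/0.98179 + 230.4 = 82.8630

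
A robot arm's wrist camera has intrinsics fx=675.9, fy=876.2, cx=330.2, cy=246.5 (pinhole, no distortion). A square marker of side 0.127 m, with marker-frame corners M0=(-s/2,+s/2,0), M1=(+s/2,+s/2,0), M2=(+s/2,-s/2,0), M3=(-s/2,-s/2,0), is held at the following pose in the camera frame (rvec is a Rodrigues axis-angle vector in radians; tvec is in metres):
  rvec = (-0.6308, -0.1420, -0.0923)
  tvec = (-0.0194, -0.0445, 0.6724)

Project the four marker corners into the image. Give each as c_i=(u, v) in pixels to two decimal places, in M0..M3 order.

c0=(250.41, 259.47) c1=(384.02, 251.71) c2=(363.10, 126.83) c3=(242.97, 130.14)

Intrinsics K: fx=675.9, fy=876.2, cx=330.2, cy=246.5
Marker side s = 0.127 m; corners in marker frame (Z=0):
  M0 = (-0.0635, +0.0635, 0)
  M1 = (+0.0635, +0.0635, 0)
  M2 = (+0.0635, -0.0635, 0)
  M3 = (-0.0635, -0.0635, 0)
rvec = (-0.6308, -0.1420, -0.0923), |rvec| = θ = 0.65314 rad = 37.422°
Rodrigues: sinθ=0.60768, 1−cosθ=0.20582; R = I + sinθ·[k]× + (1−cosθ)·[k]×²:
    [+0.98616 +0.12909 -0.10403]
    [-0.04266 +0.80391 +0.59322]
    [+0.16021 -0.58057 +0.79829]
t = (-0.0194, -0.0445, 0.6724) m
M0: Pc = R·M0+t = (-0.07382, +0.00926, +0.62536); u = 675.9·(-0.07382)/0.62536 + 330.2 = 250.4100, v = 876.2·(+0.00926)/0.62536 + 246.5 = 259.4701
M1: Pc = R·M1+t = (+0.05142, +0.00384, +0.64571); u = 675.9·(+0.05142)/0.64571 + 330.2 = 384.0230, v = 876.2·(+0.00384)/0.64571 + 246.5 = 251.7098
M2: Pc = R·M2+t = (+0.03502, -0.09826, +0.71944); u = 675.9·(+0.03502)/0.71944 + 330.2 = 363.1042, v = 876.2·(-0.09826)/0.71944 + 246.5 = 126.8335
M3: Pc = R·M3+t = (-0.09022, -0.09284, +0.69909); u = 675.9·(-0.09022)/0.69909 + 330.2 = 242.9745, v = 876.2·(-0.09284)/0.69909 + 246.5 = 130.1410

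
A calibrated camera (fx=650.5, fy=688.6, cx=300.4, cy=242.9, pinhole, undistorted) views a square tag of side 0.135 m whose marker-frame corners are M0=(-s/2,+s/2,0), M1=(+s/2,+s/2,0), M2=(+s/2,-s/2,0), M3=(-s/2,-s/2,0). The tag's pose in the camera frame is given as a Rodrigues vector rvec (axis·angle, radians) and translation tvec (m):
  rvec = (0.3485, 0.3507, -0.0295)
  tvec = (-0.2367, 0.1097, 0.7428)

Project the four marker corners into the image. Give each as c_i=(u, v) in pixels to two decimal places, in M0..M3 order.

Intrinsics K: fx=650.5, fy=688.6, cx=300.4, cy=242.9
Marker side s = 0.135 m; corners in marker frame (Z=0):
  M0 = (-0.0675, +0.0675, 0)
  M1 = (+0.0675, +0.0675, 0)
  M2 = (+0.0675, -0.0675, 0)
  M3 = (-0.0675, -0.0675, 0)
rvec = (0.3485, 0.3507, -0.0295), |rvec| = θ = 0.49529 rad = 28.378°
Rodrigues: sinθ=0.47529, 1−cosθ=0.12017; R = I + sinθ·[k]× + (1−cosθ)·[k]×²:
    [+0.93933 +0.08818 +0.33150]
    [+0.03156 +0.94008 -0.33949]
    [-0.34157 +0.32936 +0.88026]
t = (-0.2367, 0.1097, 0.7428) m
M0: Pc = R·M0+t = (-0.29415, +0.17102, +0.78809); u = 650.5·(-0.29415)/0.78809 + 300.4 = 57.6020, v = 688.6·(+0.17102)/0.78809 + 242.9 = 392.3348
M1: Pc = R·M1+t = (-0.16734, +0.17529, +0.74198); u = 650.5·(-0.16734)/0.74198 + 300.4 = 153.6877, v = 688.6·(+0.17529)/0.74198 + 242.9 = 405.5762
M2: Pc = R·M2+t = (-0.17925, +0.04838, +0.69751); u = 650.5·(-0.17925)/0.69751 + 300.4 = 133.2336, v = 688.6·(+0.04838)/0.69751 + 242.9 = 290.6570
M3: Pc = R·M3+t = (-0.30606, +0.04411, +0.74362); u = 650.5·(-0.30606)/0.74362 + 300.4 = 32.6711, v = 688.6·(+0.04411)/0.74362 + 242.9 = 283.7500

c0=(57.60, 392.33) c1=(153.69, 405.58) c2=(133.23, 290.66) c3=(32.67, 283.75)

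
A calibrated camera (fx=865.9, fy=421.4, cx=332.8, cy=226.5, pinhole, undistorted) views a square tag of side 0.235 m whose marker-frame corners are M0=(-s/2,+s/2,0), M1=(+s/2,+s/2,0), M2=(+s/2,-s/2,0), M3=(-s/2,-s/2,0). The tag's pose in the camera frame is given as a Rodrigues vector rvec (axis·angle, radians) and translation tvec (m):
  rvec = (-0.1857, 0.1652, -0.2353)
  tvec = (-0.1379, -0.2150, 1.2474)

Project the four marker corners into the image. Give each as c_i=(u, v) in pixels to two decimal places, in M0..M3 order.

c0=(175.53, 201.41) c1=(332.88, 180.56) c2=(297.92, 106.87) c3=(147.24, 128.84)

Intrinsics K: fx=865.9, fy=421.4, cx=332.8, cy=226.5
Marker side s = 0.235 m; corners in marker frame (Z=0):
  M0 = (-0.1175, +0.1175, 0)
  M1 = (+0.1175, +0.1175, 0)
  M2 = (+0.1175, -0.1175, 0)
  M3 = (-0.1175, -0.1175, 0)
rvec = (-0.1857, 0.1652, -0.2353), |rvec| = θ = 0.34226 rad = 19.610°
Rodrigues: sinθ=0.33562, 1−cosθ=0.05800; R = I + sinθ·[k]× + (1−cosθ)·[k]×²:
    [+0.95907 +0.21554 +0.18363]
    [-0.24592 +0.95551 +0.16285]
    [-0.14036 -0.20134 +0.96941]
t = (-0.1379, -0.2150, 1.2474) m
M0: Pc = R·M0+t = (-0.22526, -0.07383, +1.24023); u = 865.9·(-0.22526)/1.24023 + 332.8 = 175.5259, v = 421.4·(-0.07383)/1.24023 + 226.5 = 201.4139
M1: Pc = R·M1+t = (+0.00012, -0.13162, +1.20725); u = 865.9·(+0.00012)/1.20725 + 332.8 = 332.8842, v = 421.4·(-0.13162)/1.20725 + 226.5 = 180.5559
M2: Pc = R·M2+t = (-0.05054, -0.35617, +1.25457); u = 865.9·(-0.05054)/1.25457 + 332.8 = 297.9206, v = 421.4·(-0.35617)/1.25457 + 226.5 = 106.8654
M3: Pc = R·M3+t = (-0.27592, -0.29838, +1.28755); u = 865.9·(-0.27592)/1.28755 + 332.8 = 147.2406, v = 421.4·(-0.29838)/1.28755 + 226.5 = 128.8448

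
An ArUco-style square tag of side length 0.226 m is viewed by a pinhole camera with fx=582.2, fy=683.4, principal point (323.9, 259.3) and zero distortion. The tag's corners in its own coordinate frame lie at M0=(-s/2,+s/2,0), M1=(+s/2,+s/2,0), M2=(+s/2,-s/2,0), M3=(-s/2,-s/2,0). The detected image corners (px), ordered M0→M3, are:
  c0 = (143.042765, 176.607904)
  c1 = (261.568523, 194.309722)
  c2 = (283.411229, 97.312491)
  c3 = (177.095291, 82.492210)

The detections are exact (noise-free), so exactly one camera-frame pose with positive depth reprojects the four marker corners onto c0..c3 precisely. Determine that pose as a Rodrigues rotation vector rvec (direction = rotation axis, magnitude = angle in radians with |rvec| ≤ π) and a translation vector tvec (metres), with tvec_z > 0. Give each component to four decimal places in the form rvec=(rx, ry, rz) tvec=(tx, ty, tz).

rvec=(-0.6062, 0.0156, 0.1443) tvec=(-0.2116, -0.2091, 1.1496)

Intrinsics K: fx=582.2, fy=683.4, cx=323.9, cy=259.3
Marker side s = 0.226 m; corners in marker frame (Z=0):
  M0 = (-0.1130, +0.1130, 0)
  M1 = (+0.1130, +0.1130, 0)
  M2 = (+0.1130, -0.1130, 0)
  M3 = (-0.1130, -0.1130, 0)
Detected image corners:
  c0 = (143.042765, 176.607904) px
  c1 = (261.568523, 194.309722) px
  c2 = (283.411229, 97.312491) px
  c3 = (177.095291, 82.492210) px
Planar DLT: solve 8×8 A·h = b for H (H[2,2]=1):
  H  [+485.21511 -230.41447 +216.74298]
  H  [+64.77370 +354.91963 +134.97399]
  H  [-0.04956 -0.49289 +1.00000]
B = K⁻¹H; ‖b₁‖=0.869859, ‖b₂‖=0.869859; λ = 2/(‖b₁‖+‖b₂‖) = 1.149612, sign → tz>0 ⇒ λ=+1.149612
r₁ = λ·B[:,0] = (+0.98980,+0.13058,-0.05697); r₂ = λ·B[:,1] = (-0.13974,+0.81204,-0.56663)
r₃ = r₁×r₂ = (-0.02773,+0.56881,+0.82200); SVD([r₁ r₂ r₃]) → R = UVᵀ:
  R  [+0.98980 -0.13974 -0.02773]
  R  [+0.13058 +0.81204 +0.56881]
  R  [-0.05697 -0.56663 +0.82200]
t = (-0.21159, -0.20914, +1.14961) m
tr R = 2.623840; θ = arccos((tr R − 1)/2) = 0.623363 rad = 35.716°
axis k = ((R−Rᵀ)₃₂, (R−Rᵀ)₁₃, (R−Rᵀ)₂₁) / (2 sinθ) = (-0.972506, +0.025045, +0.231528)
rvec = θ·k = (-0.606224, +0.015612, +0.144326)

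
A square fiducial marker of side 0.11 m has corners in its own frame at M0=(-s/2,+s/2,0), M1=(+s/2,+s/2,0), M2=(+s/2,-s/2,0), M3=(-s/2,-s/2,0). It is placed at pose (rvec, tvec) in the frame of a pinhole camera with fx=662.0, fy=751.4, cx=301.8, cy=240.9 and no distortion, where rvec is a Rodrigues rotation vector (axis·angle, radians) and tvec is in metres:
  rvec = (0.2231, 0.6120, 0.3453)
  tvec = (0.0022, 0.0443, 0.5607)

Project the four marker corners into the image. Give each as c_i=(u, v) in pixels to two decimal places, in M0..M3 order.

Intrinsics K: fx=662.0, fy=751.4, cx=301.8, cy=240.9
Marker side s = 0.11 m; corners in marker frame (Z=0):
  M0 = (-0.0550, +0.0550, 0)
  M1 = (+0.0550, +0.0550, 0)
  M2 = (+0.0550, -0.0550, 0)
  M3 = (-0.0550, -0.0550, 0)
rvec = (0.2231, 0.6120, 0.3453), |rvec| = θ = 0.73726 rad = 42.242°
Rodrigues: sinθ=0.67226, 1−cosθ=0.25969; R = I + sinθ·[k]× + (1−cosθ)·[k]×²:
    [+0.76409 -0.24963 +0.59485]
    [+0.38009 +0.91926 -0.10247]
    [-0.52124 +0.30439 +0.79728]
t = (0.0022, 0.0443, 0.5607) m
M0: Pc = R·M0+t = (-0.05355, +0.07395, +0.60611); u = 662.0·(-0.05355)/0.60611 + 301.8 = 243.3070, v = 751.4·(+0.07395)/0.60611 + 240.9 = 332.5816
M1: Pc = R·M1+t = (+0.03050, +0.11576, +0.54877); u = 662.0·(+0.03050)/0.54877 + 301.8 = 338.5878, v = 751.4·(+0.11576)/0.54877 + 240.9 = 399.4082
M2: Pc = R·M2+t = (+0.05795, +0.01465, +0.51529); u = 662.0·(+0.05795)/0.51529 + 301.8 = 376.2551, v = 751.4·(+0.01465)/0.51529 + 240.9 = 262.2567
M3: Pc = R·M3+t = (-0.02610, -0.02716, +0.57263); u = 662.0·(-0.02610)/0.57263 + 301.8 = 271.6313, v = 751.4·(-0.02716)/0.57263 + 240.9 = 205.2554

c0=(243.31, 332.58) c1=(338.59, 399.41) c2=(376.26, 262.26) c3=(271.63, 205.26)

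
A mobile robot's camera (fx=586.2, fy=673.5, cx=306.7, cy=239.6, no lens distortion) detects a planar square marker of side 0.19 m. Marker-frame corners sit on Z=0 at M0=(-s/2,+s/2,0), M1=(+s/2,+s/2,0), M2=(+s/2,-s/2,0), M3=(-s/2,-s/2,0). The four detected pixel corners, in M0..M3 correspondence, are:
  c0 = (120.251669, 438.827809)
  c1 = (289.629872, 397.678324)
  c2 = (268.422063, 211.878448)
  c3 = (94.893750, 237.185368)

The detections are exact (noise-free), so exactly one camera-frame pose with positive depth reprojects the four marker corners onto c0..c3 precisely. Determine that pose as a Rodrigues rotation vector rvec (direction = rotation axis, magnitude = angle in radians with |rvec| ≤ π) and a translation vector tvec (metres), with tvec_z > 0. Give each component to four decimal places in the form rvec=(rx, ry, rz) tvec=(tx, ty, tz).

Intrinsics K: fx=586.2, fy=673.5, cx=306.7, cy=239.6
Marker side s = 0.19 m; corners in marker frame (Z=0):
  M0 = (-0.0950, +0.0950, 0)
  M1 = (+0.0950, +0.0950, 0)
  M2 = (+0.0950, -0.0950, 0)
  M3 = (-0.0950, -0.0950, 0)
Detected image corners:
  c0 = (120.251669, 438.827809) px
  c1 = (289.629872, 397.678324) px
  c2 = (268.422063, 211.878448) px
  c3 = (94.893750, 237.185368) px
Planar DLT: solve 8×8 A·h = b for H (H[2,2]=1):
  H  [+987.74999 +135.10690 +196.97335]
  H  [-33.10327 +1039.48923 +321.31489]
  H  [+0.44198 +0.06738 +1.00000]
B = K⁻¹H; ‖b₁‖=1.533416, ‖b₂‖=1.533416; λ = 2/(‖b₁‖+‖b₂‖) = 0.652139, sign → tz>0 ⇒ λ=+0.652139
r₁ = λ·B[:,0] = (+0.94805,-0.13459,+0.28823); r₂ = λ·B[:,1] = (+0.12732,+0.99089,+0.04394)
r₃ = r₁×r₂ = (-0.29152,-0.00496,+0.95655); SVD([r₁ r₂ r₃]) → R = UVᵀ:
  R  [+0.94805 +0.12732 -0.29152]
  R  [-0.13459 +0.99089 -0.00496]
  R  [+0.28823 +0.04394 +0.95655]
t = (-0.12207, +0.07912, +0.65214) m
tr R = 2.895495; θ = arccos((tr R − 1)/2) = 0.324697 rad = 18.604°
axis k = ((R−Rᵀ)₃₂, (R−Rᵀ)₁₃, (R−Rᵀ)₂₁) / (2 sinθ) = (+0.076641, -0.908640, -0.410486)
rvec = θ·k = (+0.024885, -0.295033, -0.133284)

rvec=(0.0249, -0.2950, -0.1333) tvec=(-0.1221, 0.0791, 0.6521)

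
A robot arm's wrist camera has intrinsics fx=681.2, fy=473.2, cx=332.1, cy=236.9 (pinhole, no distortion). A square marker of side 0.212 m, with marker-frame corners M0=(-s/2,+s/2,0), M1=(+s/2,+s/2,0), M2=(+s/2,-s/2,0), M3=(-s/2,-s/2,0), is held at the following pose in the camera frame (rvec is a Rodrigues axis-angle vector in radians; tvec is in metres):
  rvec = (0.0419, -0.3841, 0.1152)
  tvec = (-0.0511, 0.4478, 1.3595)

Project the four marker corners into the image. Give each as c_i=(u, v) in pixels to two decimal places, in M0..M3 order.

c0=(248.90, 430.95) c1=(348.51, 427.36) c2=(360.97, 356.65) c3=(261.81, 355.97)

Intrinsics K: fx=681.2, fy=473.2, cx=332.1, cy=236.9
Marker side s = 0.212 m; corners in marker frame (Z=0):
  M0 = (-0.1060, +0.1060, 0)
  M1 = (+0.1060, +0.1060, 0)
  M2 = (+0.1060, -0.1060, 0)
  M3 = (-0.1060, -0.1060, 0)
rvec = (0.0419, -0.3841, 0.1152), |rvec| = θ = 0.40319 rad = 23.101°
Rodrigues: sinθ=0.39235, 1−cosθ=0.08018; R = I + sinθ·[k]× + (1−cosθ)·[k]×²:
    [+0.92068 -0.12004 -0.37140]
    [+0.10417 +0.99259 -0.06260]
    [+0.37616 +0.01895 +0.92636]
t = (-0.0511, 0.4478, 1.3595) m
M0: Pc = R·M0+t = (-0.16142, +0.54197, +1.32164); u = 681.2·(-0.16142)/1.32164 + 332.1 = 248.9023, v = 473.2·(+0.54197)/1.32164 + 236.9 = 430.9486
M1: Pc = R·M1+t = (+0.03377, +0.56406, +1.40138); u = 681.2·(+0.03377)/1.40138 + 332.1 = 348.5142, v = 473.2·(+0.56406)/1.40138 + 236.9 = 427.3630
M2: Pc = R·M2+t = (+0.05922, +0.35363, +1.39736); u = 681.2·(+0.05922)/1.39736 + 332.1 = 360.9675, v = 473.2·(+0.35363)/1.39736 + 236.9 = 356.6515
M3: Pc = R·M3+t = (-0.13597, +0.33154, +1.31762); u = 681.2·(-0.13597)/1.31762 + 332.1 = 261.8056, v = 473.2·(+0.33154)/1.31762 + 236.9 = 355.9683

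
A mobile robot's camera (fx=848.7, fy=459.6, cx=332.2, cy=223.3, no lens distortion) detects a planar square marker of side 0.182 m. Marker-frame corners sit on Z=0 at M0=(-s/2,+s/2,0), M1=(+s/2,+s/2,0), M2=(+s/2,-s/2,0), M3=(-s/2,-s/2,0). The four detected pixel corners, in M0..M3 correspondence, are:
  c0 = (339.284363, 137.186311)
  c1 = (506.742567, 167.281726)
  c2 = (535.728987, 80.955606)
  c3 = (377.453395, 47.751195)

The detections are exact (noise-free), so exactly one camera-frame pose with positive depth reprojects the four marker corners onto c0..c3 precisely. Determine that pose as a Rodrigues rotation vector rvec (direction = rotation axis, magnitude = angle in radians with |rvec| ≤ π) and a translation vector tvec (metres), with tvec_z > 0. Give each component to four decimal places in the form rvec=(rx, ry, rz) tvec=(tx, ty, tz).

rvec=(-0.1872, -0.2742, 0.2450) tvec=(0.1111, -0.2154, 0.8564)

Intrinsics K: fx=848.7, fy=459.6, cx=332.2, cy=223.3
Marker side s = 0.182 m; corners in marker frame (Z=0):
  M0 = (-0.0910, +0.0910, 0)
  M1 = (+0.0910, +0.0910, 0)
  M2 = (+0.0910, -0.0910, 0)
  M3 = (-0.0910, -0.0910, 0)
Detected image corners:
  c0 = (339.284363, 137.186311) px
  c1 = (506.742567, 167.281726) px
  c2 = (535.728987, 80.955606) px
  c3 = (377.453395, 47.751195) px
Planar DLT: solve 8×8 A·h = b for H (H[2,2]=1):
  H  [+1019.55397 -294.25999 +442.29643]
  H  [+204.93820 +455.44996 +107.69993]
  H  [+0.28480 -0.25107 +1.00000]
B = K⁻¹H; ‖b₁‖=1.167659, ‖b₂‖=1.167659; λ = 2/(‖b₁‖+‖b₂‖) = 0.856415, sign → tz>0 ⇒ λ=+0.856415
r₁ = λ·B[:,0] = (+0.93335,+0.26337,+0.24391); r₂ = λ·B[:,1] = (-0.21277,+0.95315,-0.21502)
r₃ = r₁×r₂ = (-0.28911,+0.14879,+0.94566); SVD([r₁ r₂ r₃]) → R = UVᵀ:
  R  [+0.93335 -0.21277 -0.28911]
  R  [+0.26337 +0.95315 +0.14879]
  R  [+0.24391 -0.21502 +0.94566]
t = (+0.11110, -0.21541, +0.85641) m
tr R = 2.832161; θ = arccos((tr R − 1)/2) = 0.412602 rad = 23.640°
axis k = ((R−Rᵀ)₃₂, (R−Rᵀ)₁₃, (R−Rᵀ)₂₁) / (2 sinθ) = (-0.453635, -0.664626, +0.593706)
rvec = θ·k = (-0.187171, -0.274226, +0.244965)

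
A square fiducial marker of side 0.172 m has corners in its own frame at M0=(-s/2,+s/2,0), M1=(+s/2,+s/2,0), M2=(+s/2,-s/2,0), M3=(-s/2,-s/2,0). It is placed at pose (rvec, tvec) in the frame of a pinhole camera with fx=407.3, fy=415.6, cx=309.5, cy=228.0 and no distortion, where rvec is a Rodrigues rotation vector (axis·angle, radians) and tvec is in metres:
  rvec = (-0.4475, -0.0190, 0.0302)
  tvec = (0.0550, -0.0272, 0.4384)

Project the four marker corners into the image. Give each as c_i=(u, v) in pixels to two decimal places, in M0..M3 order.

c0=(275.81, 277.25) c1=(450.06, 282.94) c2=(431.78, 139.22) c3=(284.79, 133.81)

Intrinsics K: fx=407.3, fy=415.6, cx=309.5, cy=228.0
Marker side s = 0.172 m; corners in marker frame (Z=0):
  M0 = (-0.0860, +0.0860, 0)
  M1 = (+0.0860, +0.0860, 0)
  M2 = (+0.0860, -0.0860, 0)
  M3 = (-0.0860, -0.0860, 0)
rvec = (-0.4475, -0.0190, 0.0302), |rvec| = θ = 0.44892 rad = 25.721°
Rodrigues: sinθ=0.43399, 1−cosθ=0.09908; R = I + sinθ·[k]× + (1−cosθ)·[k]×²:
    [+0.99937 -0.02502 -0.02501]
    [+0.03338 +0.90109 +0.43234]
    [+0.01172 -0.43290 +0.90136]
t = (0.0550, -0.0272, 0.4384) m
M0: Pc = R·M0+t = (-0.03310, +0.04742, +0.40016); u = 407.3·(-0.03310)/0.40016 + 309.5 = 275.8121, v = 415.6·(+0.04742)/0.40016 + 228.0 = 277.2533
M1: Pc = R·M1+t = (+0.13879, +0.05316, +0.40218); u = 407.3·(+0.13879)/0.40218 + 309.5 = 450.0623, v = 415.6·(+0.05316)/0.40218 + 228.0 = 282.9386
M2: Pc = R·M2+t = (+0.14310, -0.10182, +0.47664); u = 407.3·(+0.14310)/0.47664 + 309.5 = 431.7807, v = 415.6·(-0.10182)/0.47664 + 228.0 = 139.2157
M3: Pc = R·M3+t = (-0.02879, -0.10756, +0.47462); u = 407.3·(-0.02879)/0.47462 + 309.5 = 284.7895, v = 415.6·(-0.10756)/0.47462 + 228.0 = 133.8117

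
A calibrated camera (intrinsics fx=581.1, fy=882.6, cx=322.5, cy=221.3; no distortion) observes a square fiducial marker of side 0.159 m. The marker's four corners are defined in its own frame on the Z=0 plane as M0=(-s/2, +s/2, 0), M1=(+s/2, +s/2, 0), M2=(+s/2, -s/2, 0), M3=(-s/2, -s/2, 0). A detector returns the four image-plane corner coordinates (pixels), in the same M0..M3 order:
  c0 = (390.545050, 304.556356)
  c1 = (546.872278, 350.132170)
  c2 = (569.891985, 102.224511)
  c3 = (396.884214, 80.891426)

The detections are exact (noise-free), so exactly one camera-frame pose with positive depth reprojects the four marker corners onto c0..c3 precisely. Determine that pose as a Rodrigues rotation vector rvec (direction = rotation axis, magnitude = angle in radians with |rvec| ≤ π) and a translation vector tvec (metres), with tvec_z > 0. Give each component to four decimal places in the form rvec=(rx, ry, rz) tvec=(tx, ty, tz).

rvec=(0.3246, 0.4478, 0.0761) tvec=(0.1449, -0.0048, 0.5672)

Intrinsics K: fx=581.1, fy=882.6, cx=322.5, cy=221.3
Marker side s = 0.159 m; corners in marker frame (Z=0):
  M0 = (-0.0795, +0.0795, 0)
  M1 = (+0.0795, +0.0795, 0)
  M2 = (+0.0795, -0.0795, 0)
  M3 = (-0.0795, -0.0795, 0)
Detected image corners:
  c0 = (390.545050, 304.556356) px
  c1 = (546.872278, 350.132170) px
  c2 = (569.891985, 102.224511) px
  c3 = (396.884214, 80.891426) px
Planar DLT: solve 8×8 A·h = b for H (H[2,2]=1):
  H  [+686.77468 +183.11278 +470.95044]
  H  [+61.42789 +1598.37217 +213.84630]
  H  [-0.72783 +0.57221 +1.00000]
B = K⁻¹H; ‖b₁‖=1.762956, ‖b₂‖=1.762956; λ = 2/(‖b₁‖+‖b₂‖) = 0.567229, sign → tz>0 ⇒ λ=+0.567229
r₁ = λ·B[:,0] = (+0.89950,+0.14299,-0.41285); r₂ = λ·B[:,1] = (-0.00139,+0.94586,+0.32458)
r₃ = r₁×r₂ = (+0.43691,-0.29138,+0.85100); SVD([r₁ r₂ r₃]) → R = UVᵀ:
  R  [+0.89950 -0.00139 +0.43691]
  R  [+0.14299 +0.94586 -0.29138]
  R  [-0.41285 +0.32458 +0.85100]
t = (+0.14491, -0.00479, +0.56723) m
tr R = 2.696367; θ = arccos((tr R − 1)/2) = 0.558250 rad = 31.985°
axis k = ((R−Rᵀ)₃₂, (R−Rᵀ)₁₃, (R−Rᵀ)₂₁) / (2 sinθ) = (+0.581420, +0.802107, +0.136290)
rvec = θ·k = (+0.324577, +0.447776, +0.076084)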